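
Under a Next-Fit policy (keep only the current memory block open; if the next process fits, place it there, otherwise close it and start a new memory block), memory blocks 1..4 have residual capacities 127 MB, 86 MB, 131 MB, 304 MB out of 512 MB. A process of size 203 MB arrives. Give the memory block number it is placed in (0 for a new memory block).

4

Next-Fit only looks at memory block 4, which has 304 MB free.
203 MB fits there.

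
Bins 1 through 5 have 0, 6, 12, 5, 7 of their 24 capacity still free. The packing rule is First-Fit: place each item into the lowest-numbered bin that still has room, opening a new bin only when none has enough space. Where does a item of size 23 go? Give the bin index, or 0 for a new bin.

No bin has ≥ 23 free, so a new bin is opened.

0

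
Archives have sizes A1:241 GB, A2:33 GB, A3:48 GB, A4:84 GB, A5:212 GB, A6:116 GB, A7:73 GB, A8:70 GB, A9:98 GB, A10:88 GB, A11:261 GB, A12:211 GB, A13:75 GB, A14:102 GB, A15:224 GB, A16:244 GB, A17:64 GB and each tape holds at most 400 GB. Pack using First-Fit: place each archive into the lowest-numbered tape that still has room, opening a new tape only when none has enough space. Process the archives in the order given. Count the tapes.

7 tapes

A1 (241 GB) → tape 1 (remaining 159 GB)
A2 (33 GB) → tape 1 (remaining 126 GB)
A3 (48 GB) → tape 1 (remaining 78 GB)
A4 (84 GB) → tape 2 (remaining 316 GB)
A5 (212 GB) → tape 2 (remaining 104 GB)
A6 (116 GB) → tape 3 (remaining 284 GB)
A7 (73 GB) → tape 1 (remaining 5 GB)
A8 (70 GB) → tape 2 (remaining 34 GB)
A9 (98 GB) → tape 3 (remaining 186 GB)
A10 (88 GB) → tape 3 (remaining 98 GB)
A11 (261 GB) → tape 4 (remaining 139 GB)
A12 (211 GB) → tape 5 (remaining 189 GB)
A13 (75 GB) → tape 3 (remaining 23 GB)
A14 (102 GB) → tape 4 (remaining 37 GB)
A15 (224 GB) → tape 6 (remaining 176 GB)
A16 (244 GB) → tape 7 (remaining 156 GB)
A17 (64 GB) → tape 5 (remaining 125 GB)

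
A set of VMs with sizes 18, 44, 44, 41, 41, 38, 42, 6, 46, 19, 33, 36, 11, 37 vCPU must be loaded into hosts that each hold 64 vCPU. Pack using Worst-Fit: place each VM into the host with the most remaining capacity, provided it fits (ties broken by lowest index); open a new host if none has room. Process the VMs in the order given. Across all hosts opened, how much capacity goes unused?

184

Put 18 vCPU in host 1; 46 vCPU remain.
Put 44 vCPU in host 1; 2 vCPU remain.
Put 44 vCPU in host 2; 20 vCPU remain.
Put 41 vCPU in host 3; 23 vCPU remain.
Put 41 vCPU in host 4; 23 vCPU remain.
Put 38 vCPU in host 5; 26 vCPU remain.
Put 42 vCPU in host 6; 22 vCPU remain.
Put 6 vCPU in host 5; 20 vCPU remain.
Put 46 vCPU in host 7; 18 vCPU remain.
Put 19 vCPU in host 3; 4 vCPU remain.
Put 33 vCPU in host 8; 31 vCPU remain.
Put 36 vCPU in host 9; 28 vCPU remain.
Put 11 vCPU in host 8; 20 vCPU remain.
Put 37 vCPU in host 10; 27 vCPU remain.
10 hosts × 64 vCPU = 640 vCPU; used 456 vCPU; unused 184 vCPU.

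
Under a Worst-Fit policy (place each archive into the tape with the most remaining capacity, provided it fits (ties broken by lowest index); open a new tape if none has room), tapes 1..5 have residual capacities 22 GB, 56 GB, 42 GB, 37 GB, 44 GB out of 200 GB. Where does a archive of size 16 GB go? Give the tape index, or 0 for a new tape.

Tapes with room: tape 1 (22 GB), tape 2 (56 GB), tape 3 (42 GB), tape 4 (37 GB), tape 5 (44 GB).
Most room is tape 2 with 56 GB free.

2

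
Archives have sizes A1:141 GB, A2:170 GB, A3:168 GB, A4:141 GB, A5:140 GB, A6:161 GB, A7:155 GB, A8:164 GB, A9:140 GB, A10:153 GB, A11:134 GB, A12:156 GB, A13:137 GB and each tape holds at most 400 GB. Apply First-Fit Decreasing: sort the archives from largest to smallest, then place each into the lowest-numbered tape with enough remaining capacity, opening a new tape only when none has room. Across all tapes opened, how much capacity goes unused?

Sorted descending: 170, 168, 164, 161, 156, 155, 153, 141, 141, 140, 140, 137, 134.
Put 170 GB in tape 1; 230 GB remain.
Put 168 GB in tape 1; 62 GB remain.
Put 164 GB in tape 2; 236 GB remain.
Put 161 GB in tape 2; 75 GB remain.
Put 156 GB in tape 3; 244 GB remain.
Put 155 GB in tape 3; 89 GB remain.
Put 153 GB in tape 4; 247 GB remain.
Put 141 GB in tape 4; 106 GB remain.
Put 141 GB in tape 5; 259 GB remain.
Put 140 GB in tape 5; 119 GB remain.
Put 140 GB in tape 6; 260 GB remain.
Put 137 GB in tape 6; 123 GB remain.
Put 134 GB in tape 7; 266 GB remain.
7 tapes × 400 GB = 2800 GB; used 1960 GB; unused 840 GB.

840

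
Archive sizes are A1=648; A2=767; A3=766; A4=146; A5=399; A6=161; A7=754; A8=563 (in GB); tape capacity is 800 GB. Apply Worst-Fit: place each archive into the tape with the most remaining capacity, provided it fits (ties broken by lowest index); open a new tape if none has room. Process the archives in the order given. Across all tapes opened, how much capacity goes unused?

Put A1 (648 GB) in tape 1; 152 GB remain.
Put A2 (767 GB) in tape 2; 33 GB remain.
Put A3 (766 GB) in tape 3; 34 GB remain.
Put A4 (146 GB) in tape 1; 6 GB remain.
Put A5 (399 GB) in tape 4; 401 GB remain.
Put A6 (161 GB) in tape 4; 240 GB remain.
Put A7 (754 GB) in tape 5; 46 GB remain.
Put A8 (563 GB) in tape 6; 237 GB remain.
6 tapes × 800 GB = 4800 GB; used 4204 GB; unused 596 GB.

596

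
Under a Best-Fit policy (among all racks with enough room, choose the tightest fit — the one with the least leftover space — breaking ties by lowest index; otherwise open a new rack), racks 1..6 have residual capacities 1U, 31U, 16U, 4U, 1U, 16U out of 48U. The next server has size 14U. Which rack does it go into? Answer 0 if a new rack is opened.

3

Racks with room: rack 2 (31U), rack 3 (16U), rack 6 (16U).
Tightest fit is rack 3 with 16U free.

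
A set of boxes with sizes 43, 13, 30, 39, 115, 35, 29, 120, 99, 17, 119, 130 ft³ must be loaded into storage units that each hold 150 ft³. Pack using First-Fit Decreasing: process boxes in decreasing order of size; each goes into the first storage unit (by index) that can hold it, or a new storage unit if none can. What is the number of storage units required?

6

Sorted descending: 130, 120, 119, 115, 99, 43, 39, 35, 30, 29, 17, 13.
Put 130 ft³ in storage unit 1; 20 ft³ remain.
Put 120 ft³ in storage unit 2; 30 ft³ remain.
Put 119 ft³ in storage unit 3; 31 ft³ remain.
Put 115 ft³ in storage unit 4; 35 ft³ remain.
Put 99 ft³ in storage unit 5; 51 ft³ remain.
Put 43 ft³ in storage unit 5; 8 ft³ remain.
Put 39 ft³ in storage unit 6; 111 ft³ remain.
Put 35 ft³ in storage unit 4; 0 ft³ remain.
Put 30 ft³ in storage unit 2; 0 ft³ remain.
Put 29 ft³ in storage unit 3; 2 ft³ remain.
Put 17 ft³ in storage unit 1; 3 ft³ remain.
Put 13 ft³ in storage unit 6; 98 ft³ remain.
Final storage units: [130,17] [120,30] [119,29] [115,35] [99,43] [39,13].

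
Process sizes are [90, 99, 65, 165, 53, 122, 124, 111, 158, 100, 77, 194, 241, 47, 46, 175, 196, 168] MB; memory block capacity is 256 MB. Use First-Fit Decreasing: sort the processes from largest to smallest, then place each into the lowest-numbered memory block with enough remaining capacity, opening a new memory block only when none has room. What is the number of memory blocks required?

10 memory blocks

Sorted descending: 241, 196, 194, 175, 168, 165, 158, 124, 122, 111, 100, 99, 90, 77, 65, 53, 47, 46.
memory block 1: place 241 MB, 15 MB left
memory block 2: place 196 MB, 60 MB left
memory block 3: place 194 MB, 62 MB left
memory block 4: place 175 MB, 81 MB left
memory block 5: place 168 MB, 88 MB left
memory block 6: place 165 MB, 91 MB left
memory block 7: place 158 MB, 98 MB left
memory block 8: place 124 MB, 132 MB left
memory block 8: place 122 MB, 10 MB left
memory block 9: place 111 MB, 145 MB left
memory block 9: place 100 MB, 45 MB left
memory block 10: place 99 MB, 157 MB left
memory block 6: place 90 MB, 1 MB left
memory block 4: place 77 MB, 4 MB left
memory block 5: place 65 MB, 23 MB left
memory block 2: place 53 MB, 7 MB left
memory block 3: place 47 MB, 15 MB left
memory block 7: place 46 MB, 52 MB left
Final memory blocks: [241] [196,53] [194,47] [175,77] [168,65] [165,90] [158,46] [124,122] [111,100] [99].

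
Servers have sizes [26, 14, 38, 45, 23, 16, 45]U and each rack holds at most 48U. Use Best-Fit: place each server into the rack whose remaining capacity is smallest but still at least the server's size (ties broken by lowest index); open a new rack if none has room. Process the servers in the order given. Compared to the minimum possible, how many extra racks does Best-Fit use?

Best-Fit: [26,14] [38] [45] [23,16] [45] → 5 racks.
Total size 207U; any packing needs at least ⌈207/48⌉ = 5 racks.
So 5 is already optimal.

0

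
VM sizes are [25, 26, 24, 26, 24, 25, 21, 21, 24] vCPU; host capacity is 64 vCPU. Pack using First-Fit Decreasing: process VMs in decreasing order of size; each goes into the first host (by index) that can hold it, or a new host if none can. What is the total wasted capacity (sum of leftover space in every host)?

Sorted descending: 26, 26, 25, 25, 24, 24, 24, 21, 21.
host 1: place 26 vCPU, 38 vCPU left
host 1: place 26 vCPU, 12 vCPU left
host 2: place 25 vCPU, 39 vCPU left
host 2: place 25 vCPU, 14 vCPU left
host 3: place 24 vCPU, 40 vCPU left
host 3: place 24 vCPU, 16 vCPU left
host 4: place 24 vCPU, 40 vCPU left
host 4: place 21 vCPU, 19 vCPU left
host 5: place 21 vCPU, 43 vCPU left
5 hosts × 64 vCPU = 320 vCPU; used 216 vCPU; unused 104 vCPU.

104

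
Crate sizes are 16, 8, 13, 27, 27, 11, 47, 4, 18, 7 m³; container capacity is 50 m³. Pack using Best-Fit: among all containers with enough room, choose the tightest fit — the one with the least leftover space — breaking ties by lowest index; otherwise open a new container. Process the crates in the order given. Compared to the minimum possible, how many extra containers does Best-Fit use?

Best-Fit: [16,8,13,11] [27,4,18] [27,7] [47] → 4 containers.
Total size 178 m³; any packing needs at least ⌈178/50⌉ = 4 containers.
So 4 is already optimal.

0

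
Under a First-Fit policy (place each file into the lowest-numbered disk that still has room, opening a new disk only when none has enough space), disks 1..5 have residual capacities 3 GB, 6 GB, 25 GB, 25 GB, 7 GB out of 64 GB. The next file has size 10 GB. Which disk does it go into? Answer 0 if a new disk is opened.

Disks with room: disk 3 (25 GB), disk 4 (25 GB).
The first with room is disk 3.

3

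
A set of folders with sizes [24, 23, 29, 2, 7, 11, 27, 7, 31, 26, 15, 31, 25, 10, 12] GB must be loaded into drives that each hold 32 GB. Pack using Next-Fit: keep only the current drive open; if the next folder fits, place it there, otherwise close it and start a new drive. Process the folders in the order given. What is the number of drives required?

12 drives

Put 24 GB in drive 1; 8 GB remain.
Put 23 GB in drive 2; 9 GB remain.
Put 29 GB in drive 3; 3 GB remain.
Put 2 GB in drive 3; 1 GB remain.
Put 7 GB in drive 4; 25 GB remain.
Put 11 GB in drive 4; 14 GB remain.
Put 27 GB in drive 5; 5 GB remain.
Put 7 GB in drive 6; 25 GB remain.
Put 31 GB in drive 7; 1 GB remain.
Put 26 GB in drive 8; 6 GB remain.
Put 15 GB in drive 9; 17 GB remain.
Put 31 GB in drive 10; 1 GB remain.
Put 25 GB in drive 11; 7 GB remain.
Put 10 GB in drive 12; 22 GB remain.
Put 12 GB in drive 12; 10 GB remain.
Final drives: [24] [23] [29,2] [7,11] [27] [7] [31] [26] [15] [31] [25] [10,12].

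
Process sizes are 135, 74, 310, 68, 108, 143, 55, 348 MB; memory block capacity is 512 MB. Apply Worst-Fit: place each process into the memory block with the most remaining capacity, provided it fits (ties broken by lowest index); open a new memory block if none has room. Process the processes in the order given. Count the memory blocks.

3

135 MB → memory block 1 (remaining 377 MB)
74 MB → memory block 1 (remaining 303 MB)
310 MB → memory block 2 (remaining 202 MB)
68 MB → memory block 1 (remaining 235 MB)
108 MB → memory block 1 (remaining 127 MB)
143 MB → memory block 2 (remaining 59 MB)
55 MB → memory block 1 (remaining 72 MB)
348 MB → memory block 3 (remaining 164 MB)
Final memory blocks: [135,74,68,108,55] [310,143] [348].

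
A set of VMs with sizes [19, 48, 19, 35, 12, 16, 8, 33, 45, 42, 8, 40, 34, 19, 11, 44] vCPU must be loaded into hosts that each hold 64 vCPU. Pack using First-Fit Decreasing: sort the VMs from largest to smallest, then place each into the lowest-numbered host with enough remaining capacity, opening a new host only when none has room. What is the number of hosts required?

8 hosts

Sorted descending: 48, 45, 44, 42, 40, 35, 34, 33, 19, 19, 19, 16, 12, 11, 8, 8.
48 vCPU → host 1 (remaining 16 vCPU)
45 vCPU → host 2 (remaining 19 vCPU)
44 vCPU → host 3 (remaining 20 vCPU)
42 vCPU → host 4 (remaining 22 vCPU)
40 vCPU → host 5 (remaining 24 vCPU)
35 vCPU → host 6 (remaining 29 vCPU)
34 vCPU → host 7 (remaining 30 vCPU)
33 vCPU → host 8 (remaining 31 vCPU)
19 vCPU → host 2 (remaining 0 vCPU)
19 vCPU → host 3 (remaining 1 vCPU)
19 vCPU → host 4 (remaining 3 vCPU)
16 vCPU → host 1 (remaining 0 vCPU)
12 vCPU → host 5 (remaining 12 vCPU)
11 vCPU → host 5 (remaining 1 vCPU)
8 vCPU → host 6 (remaining 21 vCPU)
8 vCPU → host 6 (remaining 13 vCPU)
Final hosts: [48,16] [45,19] [44,19] [42,19] [40,12,11] [35,8,8] [34] [33].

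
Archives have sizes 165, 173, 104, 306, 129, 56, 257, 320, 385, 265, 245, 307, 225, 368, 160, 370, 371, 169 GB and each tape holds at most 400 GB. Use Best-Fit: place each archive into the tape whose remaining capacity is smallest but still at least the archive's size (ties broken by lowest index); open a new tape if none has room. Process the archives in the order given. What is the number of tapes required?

13

Put 165 GB in tape 1; 235 GB remain.
Put 173 GB in tape 1; 62 GB remain.
Put 104 GB in tape 2; 296 GB remain.
Put 306 GB in tape 3; 94 GB remain.
Put 129 GB in tape 2; 167 GB remain.
Put 56 GB in tape 1; 6 GB remain.
Put 257 GB in tape 4; 143 GB remain.
Put 320 GB in tape 5; 80 GB remain.
Put 385 GB in tape 6; 15 GB remain.
Put 265 GB in tape 7; 135 GB remain.
Put 245 GB in tape 8; 155 GB remain.
Put 307 GB in tape 9; 93 GB remain.
Put 225 GB in tape 10; 175 GB remain.
Put 368 GB in tape 11; 32 GB remain.
Put 160 GB in tape 2; 7 GB remain.
Put 370 GB in tape 12; 30 GB remain.
Put 371 GB in tape 13; 29 GB remain.
Put 169 GB in tape 10; 6 GB remain.
Final tapes: [165,173,56] [104,129,160] [306] [257] [320] [385] [265] [245] [307] [225,169] [368] [370] [371].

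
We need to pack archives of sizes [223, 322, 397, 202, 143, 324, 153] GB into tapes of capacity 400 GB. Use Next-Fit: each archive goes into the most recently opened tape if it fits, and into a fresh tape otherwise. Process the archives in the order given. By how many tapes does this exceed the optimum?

Next-Fit: [223] [322] [397] [202,143] [324] [153] → 6 tapes.
Total size 1764 GB; any packing needs at least ⌈1764/400⌉ = 5 tapes.
An optimal packing achieves that bound: [397] [324] [322] [223,153] [202,143] → 5 tapes.
Excess: 6 − 5 = 1.

1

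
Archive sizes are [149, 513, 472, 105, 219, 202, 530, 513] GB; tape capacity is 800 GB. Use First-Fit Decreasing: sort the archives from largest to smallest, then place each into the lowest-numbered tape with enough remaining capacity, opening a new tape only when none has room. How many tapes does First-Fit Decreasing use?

Sorted descending: 530, 513, 513, 472, 219, 202, 149, 105.
530 GB → tape 1 (remaining 270 GB)
513 GB → tape 2 (remaining 287 GB)
513 GB → tape 3 (remaining 287 GB)
472 GB → tape 4 (remaining 328 GB)
219 GB → tape 1 (remaining 51 GB)
202 GB → tape 2 (remaining 85 GB)
149 GB → tape 3 (remaining 138 GB)
105 GB → tape 3 (remaining 33 GB)
Final tapes: [530,219] [513,202] [513,149,105] [472].

4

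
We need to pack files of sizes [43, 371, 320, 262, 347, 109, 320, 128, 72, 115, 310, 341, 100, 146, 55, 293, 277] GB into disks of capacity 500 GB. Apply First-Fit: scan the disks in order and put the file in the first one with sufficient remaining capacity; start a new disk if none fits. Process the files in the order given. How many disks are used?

9

disk 1: place 43 GB, 457 GB left
disk 1: place 371 GB, 86 GB left
disk 2: place 320 GB, 180 GB left
disk 3: place 262 GB, 238 GB left
disk 4: place 347 GB, 153 GB left
disk 2: place 109 GB, 71 GB left
disk 5: place 320 GB, 180 GB left
disk 3: place 128 GB, 110 GB left
disk 1: place 72 GB, 14 GB left
disk 4: place 115 GB, 38 GB left
disk 6: place 310 GB, 190 GB left
disk 7: place 341 GB, 159 GB left
disk 3: place 100 GB, 10 GB left
disk 5: place 146 GB, 34 GB left
disk 2: place 55 GB, 16 GB left
disk 8: place 293 GB, 207 GB left
disk 9: place 277 GB, 223 GB left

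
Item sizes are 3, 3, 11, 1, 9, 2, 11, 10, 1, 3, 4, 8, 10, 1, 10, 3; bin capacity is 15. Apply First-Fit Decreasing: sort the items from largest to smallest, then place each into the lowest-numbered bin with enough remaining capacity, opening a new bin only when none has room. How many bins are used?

7

Sorted descending: 11, 11, 10, 10, 10, 9, 8, 4, 3, 3, 3, 3, 2, 1, 1, 1.
bin 1: place 11, 4 left
bin 2: place 11, 4 left
bin 3: place 10, 5 left
bin 4: place 10, 5 left
bin 5: place 10, 5 left
bin 6: place 9, 6 left
bin 7: place 8, 7 left
bin 1: place 4, 0 left
bin 2: place 3, 1 left
bin 3: place 3, 2 left
bin 4: place 3, 2 left
bin 5: place 3, 2 left
bin 3: place 2, 0 left
bin 2: place 1, 0 left
bin 4: place 1, 1 left
bin 4: place 1, 0 left
Final bins: [11,4] [11,3,1] [10,3,2] [10,3,1,1] [10,3] [9] [8].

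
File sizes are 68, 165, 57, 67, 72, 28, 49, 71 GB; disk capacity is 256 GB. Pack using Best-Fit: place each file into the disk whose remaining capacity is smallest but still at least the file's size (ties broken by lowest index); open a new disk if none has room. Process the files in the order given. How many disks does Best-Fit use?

68 GB → disk 1 (remaining 188 GB)
165 GB → disk 1 (remaining 23 GB)
57 GB → disk 2 (remaining 199 GB)
67 GB → disk 2 (remaining 132 GB)
72 GB → disk 2 (remaining 60 GB)
28 GB → disk 2 (remaining 32 GB)
49 GB → disk 3 (remaining 207 GB)
71 GB → disk 3 (remaining 136 GB)
Final disks: [68,165] [57,67,72,28] [49,71].

3 disks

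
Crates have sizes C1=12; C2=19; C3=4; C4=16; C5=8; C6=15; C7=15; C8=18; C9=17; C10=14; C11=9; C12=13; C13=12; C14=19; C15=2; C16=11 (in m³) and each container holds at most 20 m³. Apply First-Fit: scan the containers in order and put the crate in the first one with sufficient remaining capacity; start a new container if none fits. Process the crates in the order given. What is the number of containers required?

13 containers

Put C1 (12 m³) in container 1; 8 m³ remain.
Put C2 (19 m³) in container 2; 1 m³ remain.
Put C3 (4 m³) in container 1; 4 m³ remain.
Put C4 (16 m³) in container 3; 4 m³ remain.
Put C5 (8 m³) in container 4; 12 m³ remain.
Put C6 (15 m³) in container 5; 5 m³ remain.
Put C7 (15 m³) in container 6; 5 m³ remain.
Put C8 (18 m³) in container 7; 2 m³ remain.
Put C9 (17 m³) in container 8; 3 m³ remain.
Put C10 (14 m³) in container 9; 6 m³ remain.
Put C11 (9 m³) in container 4; 3 m³ remain.
Put C12 (13 m³) in container 10; 7 m³ remain.
Put C13 (12 m³) in container 11; 8 m³ remain.
Put C14 (19 m³) in container 12; 1 m³ remain.
Put C15 (2 m³) in container 1; 2 m³ remain.
Put C16 (11 m³) in container 13; 9 m³ remain.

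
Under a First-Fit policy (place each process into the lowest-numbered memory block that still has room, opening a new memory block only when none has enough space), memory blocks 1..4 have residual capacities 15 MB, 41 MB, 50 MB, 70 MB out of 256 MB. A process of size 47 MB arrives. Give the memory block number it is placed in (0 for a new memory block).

Memory blocks with room: memory block 3 (50 MB), memory block 4 (70 MB).
The first with room is memory block 3.

3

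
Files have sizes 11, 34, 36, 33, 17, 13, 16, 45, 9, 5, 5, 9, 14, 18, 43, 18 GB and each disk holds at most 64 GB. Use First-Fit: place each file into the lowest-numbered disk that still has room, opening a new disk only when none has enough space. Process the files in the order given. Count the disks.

6 disks

disk 1: place 11 GB, 53 GB left
disk 1: place 34 GB, 19 GB left
disk 2: place 36 GB, 28 GB left
disk 3: place 33 GB, 31 GB left
disk 1: place 17 GB, 2 GB left
disk 2: place 13 GB, 15 GB left
disk 3: place 16 GB, 15 GB left
disk 4: place 45 GB, 19 GB left
disk 2: place 9 GB, 6 GB left
disk 2: place 5 GB, 1 GB left
disk 3: place 5 GB, 10 GB left
disk 3: place 9 GB, 1 GB left
disk 4: place 14 GB, 5 GB left
disk 5: place 18 GB, 46 GB left
disk 5: place 43 GB, 3 GB left
disk 6: place 18 GB, 46 GB left
Final disks: [11,34,17] [36,13,9,5] [33,16,5,9] [45,14] [18,43] [18].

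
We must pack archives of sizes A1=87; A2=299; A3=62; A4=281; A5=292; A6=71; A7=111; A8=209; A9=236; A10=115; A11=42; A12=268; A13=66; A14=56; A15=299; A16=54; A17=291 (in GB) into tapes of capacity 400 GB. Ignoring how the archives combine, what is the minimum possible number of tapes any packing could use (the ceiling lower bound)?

Total size = 87 + 299 + 62 + 281 + 292 + 71 + 111 + 209 + 236 + 115 + 42 + 268 + 66 + 56 + 299 + 54 + 291 = 2839 GB.
⌈2839 / 400⌉ = 8.

8 tapes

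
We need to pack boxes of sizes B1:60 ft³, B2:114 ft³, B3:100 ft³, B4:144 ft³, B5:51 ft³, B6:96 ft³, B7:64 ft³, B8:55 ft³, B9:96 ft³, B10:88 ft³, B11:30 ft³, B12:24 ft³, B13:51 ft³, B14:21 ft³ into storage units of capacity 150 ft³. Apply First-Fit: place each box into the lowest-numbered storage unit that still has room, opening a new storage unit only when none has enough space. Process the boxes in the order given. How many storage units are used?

8 storage units

Put B1 (60 ft³) in storage unit 1; 90 ft³ remain.
Put B2 (114 ft³) in storage unit 2; 36 ft³ remain.
Put B3 (100 ft³) in storage unit 3; 50 ft³ remain.
Put B4 (144 ft³) in storage unit 4; 6 ft³ remain.
Put B5 (51 ft³) in storage unit 1; 39 ft³ remain.
Put B6 (96 ft³) in storage unit 5; 54 ft³ remain.
Put B7 (64 ft³) in storage unit 6; 86 ft³ remain.
Put B8 (55 ft³) in storage unit 6; 31 ft³ remain.
Put B9 (96 ft³) in storage unit 7; 54 ft³ remain.
Put B10 (88 ft³) in storage unit 8; 62 ft³ remain.
Put B11 (30 ft³) in storage unit 1; 9 ft³ remain.
Put B12 (24 ft³) in storage unit 2; 12 ft³ remain.
Put B13 (51 ft³) in storage unit 5; 3 ft³ remain.
Put B14 (21 ft³) in storage unit 3; 29 ft³ remain.
Final storage units: [60,51,30] [114,24] [100,21] [144] [96,51] [64,55] [96] [88].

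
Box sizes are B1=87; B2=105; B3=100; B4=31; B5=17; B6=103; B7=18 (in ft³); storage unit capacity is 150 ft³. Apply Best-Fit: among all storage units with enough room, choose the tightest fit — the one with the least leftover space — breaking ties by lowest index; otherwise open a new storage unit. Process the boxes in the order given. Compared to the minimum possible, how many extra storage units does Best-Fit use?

0

Best-Fit: [87] [105,31] [100,17,18] [103] → 4 storage units.
Total size 461 ft³; any packing needs at least ⌈461/150⌉ = 4 storage units.
So 4 is already optimal.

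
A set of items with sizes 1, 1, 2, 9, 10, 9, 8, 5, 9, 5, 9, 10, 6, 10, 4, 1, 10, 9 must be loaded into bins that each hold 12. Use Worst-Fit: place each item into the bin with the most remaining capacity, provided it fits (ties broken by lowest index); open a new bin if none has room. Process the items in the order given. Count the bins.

bin 1: place 1, 11 left
bin 1: place 1, 10 left
bin 1: place 2, 8 left
bin 2: place 9, 3 left
bin 3: place 10, 2 left
bin 4: place 9, 3 left
bin 1: place 8, 0 left
bin 5: place 5, 7 left
bin 6: place 9, 3 left
bin 5: place 5, 2 left
bin 7: place 9, 3 left
bin 8: place 10, 2 left
bin 9: place 6, 6 left
bin 10: place 10, 2 left
bin 9: place 4, 2 left
bin 2: place 1, 2 left
bin 11: place 10, 2 left
bin 12: place 9, 3 left
Final bins: [1,1,2,8] [9,1] [10] [9] [5,5] [9] [9] [10] [6,4] [10] [10] [9].

12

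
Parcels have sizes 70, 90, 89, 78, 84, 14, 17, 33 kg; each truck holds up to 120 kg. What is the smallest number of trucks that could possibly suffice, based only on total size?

4

Total size = 70 + 90 + 89 + 78 + 84 + 14 + 17 + 33 = 475 kg.
⌈475 / 120⌉ = 4.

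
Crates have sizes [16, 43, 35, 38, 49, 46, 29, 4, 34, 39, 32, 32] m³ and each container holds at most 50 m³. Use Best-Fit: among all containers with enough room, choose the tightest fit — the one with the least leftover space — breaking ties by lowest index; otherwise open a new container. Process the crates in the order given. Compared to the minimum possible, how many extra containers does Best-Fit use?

0

Best-Fit: [16,29] [43] [35] [38] [49] [46,4] [34] [39] [32] [32] → 10 containers.
10 crates exceed 25 m³ (half the capacity), and no two of those can share a container, so at least 10 containers are needed.
So 10 is already optimal.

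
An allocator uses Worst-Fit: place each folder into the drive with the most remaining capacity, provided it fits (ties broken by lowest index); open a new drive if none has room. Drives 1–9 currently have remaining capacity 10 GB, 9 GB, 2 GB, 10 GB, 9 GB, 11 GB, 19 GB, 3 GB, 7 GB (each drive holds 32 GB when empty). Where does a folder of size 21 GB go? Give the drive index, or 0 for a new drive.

No drive has ≥ 21 GB free, so a new drive is opened.

0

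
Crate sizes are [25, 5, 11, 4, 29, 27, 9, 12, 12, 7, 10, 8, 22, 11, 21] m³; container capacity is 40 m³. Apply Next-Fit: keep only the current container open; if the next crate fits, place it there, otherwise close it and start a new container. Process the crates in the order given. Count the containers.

7

25 m³ → container 1 (remaining 15 m³)
5 m³ → container 1 (remaining 10 m³)
11 m³ → container 2 (remaining 29 m³)
4 m³ → container 2 (remaining 25 m³)
29 m³ → container 3 (remaining 11 m³)
27 m³ → container 4 (remaining 13 m³)
9 m³ → container 4 (remaining 4 m³)
12 m³ → container 5 (remaining 28 m³)
12 m³ → container 5 (remaining 16 m³)
7 m³ → container 5 (remaining 9 m³)
10 m³ → container 6 (remaining 30 m³)
8 m³ → container 6 (remaining 22 m³)
22 m³ → container 6 (remaining 0 m³)
11 m³ → container 7 (remaining 29 m³)
21 m³ → container 7 (remaining 8 m³)
Final containers: [25,5] [11,4] [29] [27,9] [12,12,7] [10,8,22] [11,21].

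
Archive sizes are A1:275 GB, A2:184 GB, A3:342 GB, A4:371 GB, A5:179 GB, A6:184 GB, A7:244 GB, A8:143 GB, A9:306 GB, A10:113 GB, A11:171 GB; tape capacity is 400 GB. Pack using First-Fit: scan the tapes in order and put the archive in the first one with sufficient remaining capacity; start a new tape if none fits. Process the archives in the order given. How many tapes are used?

Put A1 (275 GB) in tape 1; 125 GB remain.
Put A2 (184 GB) in tape 2; 216 GB remain.
Put A3 (342 GB) in tape 3; 58 GB remain.
Put A4 (371 GB) in tape 4; 29 GB remain.
Put A5 (179 GB) in tape 2; 37 GB remain.
Put A6 (184 GB) in tape 5; 216 GB remain.
Put A7 (244 GB) in tape 6; 156 GB remain.
Put A8 (143 GB) in tape 5; 73 GB remain.
Put A9 (306 GB) in tape 7; 94 GB remain.
Put A10 (113 GB) in tape 1; 12 GB remain.
Put A11 (171 GB) in tape 8; 229 GB remain.
Final tapes: [275,113] [184,179] [342] [371] [184,143] [244] [306] [171].

8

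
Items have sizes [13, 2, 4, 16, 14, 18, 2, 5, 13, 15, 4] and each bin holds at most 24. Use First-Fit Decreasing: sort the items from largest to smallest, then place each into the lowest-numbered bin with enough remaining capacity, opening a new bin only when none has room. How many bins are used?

6 bins

Sorted descending: 18, 16, 15, 14, 13, 13, 5, 4, 4, 2, 2.
Put 18 in bin 1; 6 remain.
Put 16 in bin 2; 8 remain.
Put 15 in bin 3; 9 remain.
Put 14 in bin 4; 10 remain.
Put 13 in bin 5; 11 remain.
Put 13 in bin 6; 11 remain.
Put 5 in bin 1; 1 remain.
Put 4 in bin 2; 4 remain.
Put 4 in bin 2; 0 remain.
Put 2 in bin 3; 7 remain.
Put 2 in bin 3; 5 remain.
Final bins: [18,5] [16,4,4] [15,2,2] [14] [13] [13].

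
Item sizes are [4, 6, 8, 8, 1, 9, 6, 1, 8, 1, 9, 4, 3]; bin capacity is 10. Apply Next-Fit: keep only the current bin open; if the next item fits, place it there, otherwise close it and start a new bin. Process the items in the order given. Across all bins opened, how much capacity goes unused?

bin 1: place 4, 6 left
bin 1: place 6, 0 left
bin 2: place 8, 2 left
bin 3: place 8, 2 left
bin 3: place 1, 1 left
bin 4: place 9, 1 left
bin 5: place 6, 4 left
bin 5: place 1, 3 left
bin 6: place 8, 2 left
bin 6: place 1, 1 left
bin 7: place 9, 1 left
bin 8: place 4, 6 left
bin 8: place 3, 3 left
8 bins × 10 = 80; used 68; unused 12.

12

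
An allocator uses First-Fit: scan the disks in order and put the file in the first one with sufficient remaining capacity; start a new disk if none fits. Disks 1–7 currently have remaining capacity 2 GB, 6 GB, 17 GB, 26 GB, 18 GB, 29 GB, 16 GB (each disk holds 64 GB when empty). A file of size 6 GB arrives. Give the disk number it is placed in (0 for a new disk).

Disks with room: disk 2 (6 GB), disk 3 (17 GB), disk 4 (26 GB), disk 5 (18 GB), disk 6 (29 GB), disk 7 (16 GB).
The first with room is disk 2.

2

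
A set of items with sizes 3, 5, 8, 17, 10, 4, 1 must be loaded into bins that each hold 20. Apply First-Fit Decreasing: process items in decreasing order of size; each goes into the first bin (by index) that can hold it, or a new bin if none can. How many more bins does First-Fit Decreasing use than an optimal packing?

First-Fit Decreasing: [17,3] [10,8,1] [5,4] → 3 bins.
Total size 48; any packing needs at least ⌈48/20⌉ = 3 bins.
So 3 is already optimal.

0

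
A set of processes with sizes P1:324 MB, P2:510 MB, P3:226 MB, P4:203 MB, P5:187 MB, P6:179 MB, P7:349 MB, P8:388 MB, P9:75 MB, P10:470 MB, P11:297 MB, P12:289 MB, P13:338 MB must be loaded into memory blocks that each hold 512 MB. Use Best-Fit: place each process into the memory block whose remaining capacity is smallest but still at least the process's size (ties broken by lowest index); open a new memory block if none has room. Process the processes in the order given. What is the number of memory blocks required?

Put P1 (324 MB) in memory block 1; 188 MB remain.
Put P2 (510 MB) in memory block 2; 2 MB remain.
Put P3 (226 MB) in memory block 3; 286 MB remain.
Put P4 (203 MB) in memory block 3; 83 MB remain.
Put P5 (187 MB) in memory block 1; 1 MB remain.
Put P6 (179 MB) in memory block 4; 333 MB remain.
Put P7 (349 MB) in memory block 5; 163 MB remain.
Put P8 (388 MB) in memory block 6; 124 MB remain.
Put P9 (75 MB) in memory block 3; 8 MB remain.
Put P10 (470 MB) in memory block 7; 42 MB remain.
Put P11 (297 MB) in memory block 4; 36 MB remain.
Put P12 (289 MB) in memory block 8; 223 MB remain.
Put P13 (338 MB) in memory block 9; 174 MB remain.

9 memory blocks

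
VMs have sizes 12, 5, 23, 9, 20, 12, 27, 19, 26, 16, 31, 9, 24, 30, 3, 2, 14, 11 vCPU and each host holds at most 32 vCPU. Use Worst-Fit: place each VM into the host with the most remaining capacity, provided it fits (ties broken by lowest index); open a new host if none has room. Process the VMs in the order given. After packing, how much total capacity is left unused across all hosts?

Put 12 vCPU in host 1; 20 vCPU remain.
Put 5 vCPU in host 1; 15 vCPU remain.
Put 23 vCPU in host 2; 9 vCPU remain.
Put 9 vCPU in host 1; 6 vCPU remain.
Put 20 vCPU in host 3; 12 vCPU remain.
Put 12 vCPU in host 3; 0 vCPU remain.
Put 27 vCPU in host 4; 5 vCPU remain.
Put 19 vCPU in host 5; 13 vCPU remain.
Put 26 vCPU in host 6; 6 vCPU remain.
Put 16 vCPU in host 7; 16 vCPU remain.
Put 31 vCPU in host 8; 1 vCPU remain.
Put 9 vCPU in host 7; 7 vCPU remain.
Put 24 vCPU in host 9; 8 vCPU remain.
Put 30 vCPU in host 10; 2 vCPU remain.
Put 3 vCPU in host 5; 10 vCPU remain.
Put 2 vCPU in host 5; 8 vCPU remain.
Put 14 vCPU in host 11; 18 vCPU remain.
Put 11 vCPU in host 11; 7 vCPU remain.
11 hosts × 32 vCPU = 352 vCPU; used 293 vCPU; unused 59 vCPU.

59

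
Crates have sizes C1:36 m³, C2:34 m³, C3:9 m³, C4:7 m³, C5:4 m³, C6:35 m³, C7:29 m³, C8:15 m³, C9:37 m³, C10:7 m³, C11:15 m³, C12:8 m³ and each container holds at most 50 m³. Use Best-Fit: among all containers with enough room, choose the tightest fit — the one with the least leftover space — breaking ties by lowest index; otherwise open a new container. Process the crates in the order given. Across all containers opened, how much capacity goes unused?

14

Put C1 (36 m³) in container 1; 14 m³ remain.
Put C2 (34 m³) in container 2; 16 m³ remain.
Put C3 (9 m³) in container 1; 5 m³ remain.
Put C4 (7 m³) in container 2; 9 m³ remain.
Put C5 (4 m³) in container 1; 1 m³ remain.
Put C6 (35 m³) in container 3; 15 m³ remain.
Put C7 (29 m³) in container 4; 21 m³ remain.
Put C8 (15 m³) in container 3; 0 m³ remain.
Put C9 (37 m³) in container 5; 13 m³ remain.
Put C10 (7 m³) in container 2; 2 m³ remain.
Put C11 (15 m³) in container 4; 6 m³ remain.
Put C12 (8 m³) in container 5; 5 m³ remain.
5 containers × 50 m³ = 250 m³; used 236 m³; unused 14 m³.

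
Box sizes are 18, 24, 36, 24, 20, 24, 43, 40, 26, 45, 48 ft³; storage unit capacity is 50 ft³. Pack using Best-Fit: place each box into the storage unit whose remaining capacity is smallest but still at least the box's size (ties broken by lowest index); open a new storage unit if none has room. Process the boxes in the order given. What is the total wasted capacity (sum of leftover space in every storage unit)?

storage unit 1: place 18 ft³, 32 ft³ left
storage unit 1: place 24 ft³, 8 ft³ left
storage unit 2: place 36 ft³, 14 ft³ left
storage unit 3: place 24 ft³, 26 ft³ left
storage unit 3: place 20 ft³, 6 ft³ left
storage unit 4: place 24 ft³, 26 ft³ left
storage unit 5: place 43 ft³, 7 ft³ left
storage unit 6: place 40 ft³, 10 ft³ left
storage unit 4: place 26 ft³, 0 ft³ left
storage unit 7: place 45 ft³, 5 ft³ left
storage unit 8: place 48 ft³, 2 ft³ left
8 storage units × 50 ft³ = 400 ft³; used 348 ft³; unused 52 ft³.

52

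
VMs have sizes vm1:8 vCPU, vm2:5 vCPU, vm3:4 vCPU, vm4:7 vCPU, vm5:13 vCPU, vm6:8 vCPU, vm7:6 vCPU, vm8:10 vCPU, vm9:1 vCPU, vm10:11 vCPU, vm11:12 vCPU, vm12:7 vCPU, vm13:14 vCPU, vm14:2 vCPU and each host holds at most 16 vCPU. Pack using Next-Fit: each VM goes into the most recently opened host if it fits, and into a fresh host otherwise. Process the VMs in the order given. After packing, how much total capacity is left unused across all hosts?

vm1 (8 vCPU) → host 1 (remaining 8 vCPU)
vm2 (5 vCPU) → host 1 (remaining 3 vCPU)
vm3 (4 vCPU) → host 2 (remaining 12 vCPU)
vm4 (7 vCPU) → host 2 (remaining 5 vCPU)
vm5 (13 vCPU) → host 3 (remaining 3 vCPU)
vm6 (8 vCPU) → host 4 (remaining 8 vCPU)
vm7 (6 vCPU) → host 4 (remaining 2 vCPU)
vm8 (10 vCPU) → host 5 (remaining 6 vCPU)
vm9 (1 vCPU) → host 5 (remaining 5 vCPU)
vm10 (11 vCPU) → host 6 (remaining 5 vCPU)
vm11 (12 vCPU) → host 7 (remaining 4 vCPU)
vm12 (7 vCPU) → host 8 (remaining 9 vCPU)
vm13 (14 vCPU) → host 9 (remaining 2 vCPU)
vm14 (2 vCPU) → host 9 (remaining 0 vCPU)
9 hosts × 16 vCPU = 144 vCPU; used 108 vCPU; unused 36 vCPU.

36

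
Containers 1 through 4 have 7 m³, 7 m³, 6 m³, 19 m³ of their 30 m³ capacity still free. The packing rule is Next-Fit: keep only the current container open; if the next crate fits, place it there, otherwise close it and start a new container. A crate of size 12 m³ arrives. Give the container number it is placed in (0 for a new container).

Next-Fit only looks at container 4, which has 19 m³ free.
12 m³ fits there.

4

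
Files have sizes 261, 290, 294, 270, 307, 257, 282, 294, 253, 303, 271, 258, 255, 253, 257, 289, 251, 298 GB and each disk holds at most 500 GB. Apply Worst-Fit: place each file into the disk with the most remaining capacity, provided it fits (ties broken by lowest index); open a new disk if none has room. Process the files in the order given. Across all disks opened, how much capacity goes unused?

disk 1: place 261 GB, 239 GB left
disk 2: place 290 GB, 210 GB left
disk 3: place 294 GB, 206 GB left
disk 4: place 270 GB, 230 GB left
disk 5: place 307 GB, 193 GB left
disk 6: place 257 GB, 243 GB left
disk 7: place 282 GB, 218 GB left
disk 8: place 294 GB, 206 GB left
disk 9: place 253 GB, 247 GB left
disk 10: place 303 GB, 197 GB left
disk 11: place 271 GB, 229 GB left
disk 12: place 258 GB, 242 GB left
disk 13: place 255 GB, 245 GB left
disk 14: place 253 GB, 247 GB left
disk 15: place 257 GB, 243 GB left
disk 16: place 289 GB, 211 GB left
disk 17: place 251 GB, 249 GB left
disk 18: place 298 GB, 202 GB left
18 disks × 500 GB = 9000 GB; used 4943 GB; unused 4057 GB.

4057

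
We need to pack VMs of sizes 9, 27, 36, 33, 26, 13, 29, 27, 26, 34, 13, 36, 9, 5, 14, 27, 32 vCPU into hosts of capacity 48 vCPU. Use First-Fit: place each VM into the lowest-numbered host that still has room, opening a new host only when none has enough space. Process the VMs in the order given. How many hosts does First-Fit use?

Put 9 vCPU in host 1; 39 vCPU remain.
Put 27 vCPU in host 1; 12 vCPU remain.
Put 36 vCPU in host 2; 12 vCPU remain.
Put 33 vCPU in host 3; 15 vCPU remain.
Put 26 vCPU in host 4; 22 vCPU remain.
Put 13 vCPU in host 3; 2 vCPU remain.
Put 29 vCPU in host 5; 19 vCPU remain.
Put 27 vCPU in host 6; 21 vCPU remain.
Put 26 vCPU in host 7; 22 vCPU remain.
Put 34 vCPU in host 8; 14 vCPU remain.
Put 13 vCPU in host 4; 9 vCPU remain.
Put 36 vCPU in host 9; 12 vCPU remain.
Put 9 vCPU in host 1; 3 vCPU remain.
Put 5 vCPU in host 2; 7 vCPU remain.
Put 14 vCPU in host 5; 5 vCPU remain.
Put 27 vCPU in host 10; 21 vCPU remain.
Put 32 vCPU in host 11; 16 vCPU remain.
Final hosts: [9,27,9] [36,5] [33,13] [26,13] [29,14] [27] [26] [34] [36] [27] [32].

11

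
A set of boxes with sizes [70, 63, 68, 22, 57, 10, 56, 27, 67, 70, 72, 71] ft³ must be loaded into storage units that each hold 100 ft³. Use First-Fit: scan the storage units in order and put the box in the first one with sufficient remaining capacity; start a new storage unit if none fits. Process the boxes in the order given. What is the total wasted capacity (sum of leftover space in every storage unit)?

247

70 ft³ → storage unit 1 (remaining 30 ft³)
63 ft³ → storage unit 2 (remaining 37 ft³)
68 ft³ → storage unit 3 (remaining 32 ft³)
22 ft³ → storage unit 1 (remaining 8 ft³)
57 ft³ → storage unit 4 (remaining 43 ft³)
10 ft³ → storage unit 2 (remaining 27 ft³)
56 ft³ → storage unit 5 (remaining 44 ft³)
27 ft³ → storage unit 2 (remaining 0 ft³)
67 ft³ → storage unit 6 (remaining 33 ft³)
70 ft³ → storage unit 7 (remaining 30 ft³)
72 ft³ → storage unit 8 (remaining 28 ft³)
71 ft³ → storage unit 9 (remaining 29 ft³)
9 storage units × 100 ft³ = 900 ft³; used 653 ft³; unused 247 ft³.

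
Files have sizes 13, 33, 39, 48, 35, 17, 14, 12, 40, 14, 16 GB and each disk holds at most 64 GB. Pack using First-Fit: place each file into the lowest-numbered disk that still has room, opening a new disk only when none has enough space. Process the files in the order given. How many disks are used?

5 disks

disk 1: place 13 GB, 51 GB left
disk 1: place 33 GB, 18 GB left
disk 2: place 39 GB, 25 GB left
disk 3: place 48 GB, 16 GB left
disk 4: place 35 GB, 29 GB left
disk 1: place 17 GB, 1 GB left
disk 2: place 14 GB, 11 GB left
disk 3: place 12 GB, 4 GB left
disk 5: place 40 GB, 24 GB left
disk 4: place 14 GB, 15 GB left
disk 5: place 16 GB, 8 GB left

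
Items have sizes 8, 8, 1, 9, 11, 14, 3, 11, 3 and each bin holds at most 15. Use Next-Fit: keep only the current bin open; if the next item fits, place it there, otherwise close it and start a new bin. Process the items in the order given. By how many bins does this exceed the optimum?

1

Next-Fit: [8] [8,1] [9] [11] [14] [3,11] [3] → 7 bins.
6 items exceed 7.5 (half the capacity), and no two of those can share a bin, so at least 6 bins are needed.
An optimal packing achieves that bound: [14,1] [11,3] [11,3] [9] [8] [8] → 6 bins.
Excess: 7 − 6 = 1.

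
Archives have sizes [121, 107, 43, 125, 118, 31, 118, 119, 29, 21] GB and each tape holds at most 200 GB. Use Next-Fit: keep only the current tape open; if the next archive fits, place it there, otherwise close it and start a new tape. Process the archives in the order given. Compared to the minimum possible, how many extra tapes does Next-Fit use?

Next-Fit: [121] [107,43] [125] [118,31] [118] [119,29,21] → 6 tapes.
6 archives exceed 100 GB (half the capacity), and no two of those can share a tape, so at least 6 tapes are needed.
So 6 is already optimal.

0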